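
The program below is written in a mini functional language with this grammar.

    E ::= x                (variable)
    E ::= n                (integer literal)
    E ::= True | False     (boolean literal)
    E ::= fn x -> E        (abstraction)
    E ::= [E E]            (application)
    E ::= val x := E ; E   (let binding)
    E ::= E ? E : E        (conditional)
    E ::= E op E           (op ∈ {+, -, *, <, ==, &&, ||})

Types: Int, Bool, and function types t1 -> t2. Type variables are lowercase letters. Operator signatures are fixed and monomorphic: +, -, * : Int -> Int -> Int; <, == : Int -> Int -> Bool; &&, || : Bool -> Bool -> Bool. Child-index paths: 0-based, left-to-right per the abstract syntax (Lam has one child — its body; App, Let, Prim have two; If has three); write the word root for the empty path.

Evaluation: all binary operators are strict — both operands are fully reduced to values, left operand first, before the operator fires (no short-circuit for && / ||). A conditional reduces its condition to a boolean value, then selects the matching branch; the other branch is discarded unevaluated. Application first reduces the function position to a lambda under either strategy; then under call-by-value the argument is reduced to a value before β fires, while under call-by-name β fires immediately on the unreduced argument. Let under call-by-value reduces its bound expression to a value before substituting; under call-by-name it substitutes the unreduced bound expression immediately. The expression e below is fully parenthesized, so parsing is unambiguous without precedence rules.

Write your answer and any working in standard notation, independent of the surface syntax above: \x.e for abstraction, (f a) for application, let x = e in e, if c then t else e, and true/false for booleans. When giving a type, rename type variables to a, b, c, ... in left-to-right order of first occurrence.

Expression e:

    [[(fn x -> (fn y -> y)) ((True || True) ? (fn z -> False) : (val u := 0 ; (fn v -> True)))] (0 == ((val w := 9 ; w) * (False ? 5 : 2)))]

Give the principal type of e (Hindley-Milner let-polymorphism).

Answer: Bool

Trace:
y : b
\y._ : b -> b
\x._ : a -> b -> b
  unify Bool ~ Bool
  unify Bool ~ Bool
  unify Bool ~ Bool
\z._ : c -> Bool
let u : Int
\v._ : d -> Bool
  unify c -> Bool ~ d -> Bool
  unify c ~ d
  unify Bool ~ Bool
  unify a -> b -> b ~ (d -> Bool) -> e
  unify a ~ d -> Bool
  unify b -> b ~ e
_ _ : b -> b
  unify Int ~ Int
let w : Int
w : Int
  unify Int ~ Int
  unify Bool ~ Bool
  unify Int ~ Int
  unify Int ~ Int
  unify Int ~ Int
  unify b -> b ~ Bool -> f
  unify b ~ Bool
  unify Bool ~ f
_ _ : Bool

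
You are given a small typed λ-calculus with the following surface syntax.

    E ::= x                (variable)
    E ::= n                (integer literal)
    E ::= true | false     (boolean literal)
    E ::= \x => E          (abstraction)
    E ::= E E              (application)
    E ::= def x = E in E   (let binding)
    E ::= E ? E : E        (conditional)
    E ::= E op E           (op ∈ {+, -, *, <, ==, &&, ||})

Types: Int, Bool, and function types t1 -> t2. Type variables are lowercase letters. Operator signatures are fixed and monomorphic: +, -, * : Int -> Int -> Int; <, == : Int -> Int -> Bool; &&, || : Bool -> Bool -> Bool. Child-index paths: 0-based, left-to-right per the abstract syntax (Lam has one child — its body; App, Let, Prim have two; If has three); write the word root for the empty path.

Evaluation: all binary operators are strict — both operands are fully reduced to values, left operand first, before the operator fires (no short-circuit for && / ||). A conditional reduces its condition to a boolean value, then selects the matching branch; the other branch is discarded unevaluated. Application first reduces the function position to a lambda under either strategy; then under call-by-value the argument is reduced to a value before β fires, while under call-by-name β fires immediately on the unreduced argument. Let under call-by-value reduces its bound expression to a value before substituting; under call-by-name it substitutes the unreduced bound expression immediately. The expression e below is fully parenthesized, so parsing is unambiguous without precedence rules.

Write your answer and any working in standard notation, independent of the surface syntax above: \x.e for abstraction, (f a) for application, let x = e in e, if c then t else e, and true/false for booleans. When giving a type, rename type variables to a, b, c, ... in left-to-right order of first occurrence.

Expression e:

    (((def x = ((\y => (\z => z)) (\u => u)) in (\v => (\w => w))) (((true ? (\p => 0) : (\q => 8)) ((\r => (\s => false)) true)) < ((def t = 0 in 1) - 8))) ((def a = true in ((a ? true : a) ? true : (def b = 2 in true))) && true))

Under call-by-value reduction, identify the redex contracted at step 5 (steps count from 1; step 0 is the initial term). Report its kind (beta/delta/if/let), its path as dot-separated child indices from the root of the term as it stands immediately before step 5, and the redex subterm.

Answer: beta at 0.1.0 : ((\p.0) (\s.false))

Trace:
step 0: (((let x = ((\y.(\z.z)) (\u.u)) in (\v.(\w.w))) (((if true then (\p.0) else (\q.8)) ((\r.(\s.false)) true)) < ((let t = 0 in 1) - 8))) ((let a = true in (if (if a then true else a) then true else (let b = 2 in true))) && true))
step 1: [beta@0.0.0] (((let x = (\z.z) in (\v.(\w.w))) (((if true then (\p.0) else (\q.8)) ((\r.(\s.false)) true)) < ((let t = 0 in 1) - 8))) ((let a = true in (if (if a then true else a) then true else (let b = 2 in true))) && true))
step 2: [let@0.0] (((\v.(\w.w)) (((if true then (\p.0) else (\q.8)) ((\r.(\s.false)) true)) < ((let t = 0 in 1) - 8))) ((let a = true in (if (if a then true else a) then true else (let b = 2 in true))) && true))
step 3: [if@0.1.0.0] (((\v.(\w.w)) (((\p.0) ((\r.(\s.false)) true)) < ((let t = 0 in 1) - 8))) ((let a = true in (if (if a then true else a) then true else (let b = 2 in true))) && true))
step 4: [beta@0.1.0.1] (((\v.(\w.w)) (((\p.0) (\s.false)) < ((let t = 0 in 1) - 8))) ((let a = true in (if (if a then true else a) then true else (let b = 2 in true))) && true))
step 5: [beta@0.1.0] (((\v.(\w.w)) (0 < ((let t = 0 in 1) - 8))) ((let a = true in (if (if a then true else a) then true else (let b = 2 in true))) && true))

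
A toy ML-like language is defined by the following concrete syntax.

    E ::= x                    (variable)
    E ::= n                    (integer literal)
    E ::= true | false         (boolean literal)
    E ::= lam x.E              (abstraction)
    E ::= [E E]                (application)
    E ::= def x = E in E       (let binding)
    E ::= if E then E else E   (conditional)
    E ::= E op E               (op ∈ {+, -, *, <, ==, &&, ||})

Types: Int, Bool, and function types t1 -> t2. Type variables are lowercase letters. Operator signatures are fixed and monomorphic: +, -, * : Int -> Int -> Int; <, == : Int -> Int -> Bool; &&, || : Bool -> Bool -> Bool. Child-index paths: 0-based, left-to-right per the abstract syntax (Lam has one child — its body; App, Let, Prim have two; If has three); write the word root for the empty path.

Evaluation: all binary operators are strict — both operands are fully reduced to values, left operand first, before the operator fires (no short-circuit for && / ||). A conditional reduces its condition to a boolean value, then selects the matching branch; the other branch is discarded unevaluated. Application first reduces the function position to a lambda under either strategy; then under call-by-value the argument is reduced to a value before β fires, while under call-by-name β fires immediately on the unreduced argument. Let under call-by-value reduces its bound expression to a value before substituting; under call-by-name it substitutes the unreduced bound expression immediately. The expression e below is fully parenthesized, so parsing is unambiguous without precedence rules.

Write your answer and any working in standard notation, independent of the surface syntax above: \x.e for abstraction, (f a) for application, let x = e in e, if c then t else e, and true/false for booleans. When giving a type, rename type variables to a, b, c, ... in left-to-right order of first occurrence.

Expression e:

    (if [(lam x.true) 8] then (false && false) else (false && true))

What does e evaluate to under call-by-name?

Derivation:
step 0: (if ((\x.true) 8) then (false && false) else (false && true))
step 1: [beta@0] (if true then (false && false) else (false && true))
step 2: [if@root] (false && false)
step 3: [delta@root] false

Answer: false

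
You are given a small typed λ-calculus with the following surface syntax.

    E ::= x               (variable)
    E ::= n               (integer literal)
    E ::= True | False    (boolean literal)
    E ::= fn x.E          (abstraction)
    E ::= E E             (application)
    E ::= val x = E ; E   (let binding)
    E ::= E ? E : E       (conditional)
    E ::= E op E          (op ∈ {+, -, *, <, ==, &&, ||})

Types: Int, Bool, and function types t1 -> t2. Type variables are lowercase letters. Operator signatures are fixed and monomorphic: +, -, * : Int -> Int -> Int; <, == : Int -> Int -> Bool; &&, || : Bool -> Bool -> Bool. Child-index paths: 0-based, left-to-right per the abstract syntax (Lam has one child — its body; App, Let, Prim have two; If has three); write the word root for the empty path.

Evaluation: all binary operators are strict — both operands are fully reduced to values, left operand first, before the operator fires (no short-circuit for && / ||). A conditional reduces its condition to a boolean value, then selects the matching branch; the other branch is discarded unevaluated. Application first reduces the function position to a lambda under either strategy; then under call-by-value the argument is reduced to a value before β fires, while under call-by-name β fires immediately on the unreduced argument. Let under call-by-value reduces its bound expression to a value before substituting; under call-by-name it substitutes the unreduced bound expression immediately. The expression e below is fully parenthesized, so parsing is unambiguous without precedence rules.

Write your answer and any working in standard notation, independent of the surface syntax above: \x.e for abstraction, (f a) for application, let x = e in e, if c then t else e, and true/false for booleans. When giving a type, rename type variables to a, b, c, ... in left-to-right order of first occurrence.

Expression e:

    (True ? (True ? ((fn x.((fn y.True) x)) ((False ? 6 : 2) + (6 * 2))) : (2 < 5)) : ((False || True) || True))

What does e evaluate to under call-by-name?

Answer: true

Trace:
step 0: (if true then (if true then ((\x.((\y.true) x)) ((if false then 6 else 2) + (6 * 2))) else (2 < 5)) else ((false || true) || true))
step 1: [if@root] (if true then ((\x.((\y.true) x)) ((if false then 6 else 2) + (6 * 2))) else (2 < 5))
step 2: [if@root] ((\x.((\y.true) x)) ((if false then 6 else 2) + (6 * 2)))
step 3: [beta@root] ((\y.true) ((if false then 6 else 2) + (6 * 2)))
step 4: [beta@root] true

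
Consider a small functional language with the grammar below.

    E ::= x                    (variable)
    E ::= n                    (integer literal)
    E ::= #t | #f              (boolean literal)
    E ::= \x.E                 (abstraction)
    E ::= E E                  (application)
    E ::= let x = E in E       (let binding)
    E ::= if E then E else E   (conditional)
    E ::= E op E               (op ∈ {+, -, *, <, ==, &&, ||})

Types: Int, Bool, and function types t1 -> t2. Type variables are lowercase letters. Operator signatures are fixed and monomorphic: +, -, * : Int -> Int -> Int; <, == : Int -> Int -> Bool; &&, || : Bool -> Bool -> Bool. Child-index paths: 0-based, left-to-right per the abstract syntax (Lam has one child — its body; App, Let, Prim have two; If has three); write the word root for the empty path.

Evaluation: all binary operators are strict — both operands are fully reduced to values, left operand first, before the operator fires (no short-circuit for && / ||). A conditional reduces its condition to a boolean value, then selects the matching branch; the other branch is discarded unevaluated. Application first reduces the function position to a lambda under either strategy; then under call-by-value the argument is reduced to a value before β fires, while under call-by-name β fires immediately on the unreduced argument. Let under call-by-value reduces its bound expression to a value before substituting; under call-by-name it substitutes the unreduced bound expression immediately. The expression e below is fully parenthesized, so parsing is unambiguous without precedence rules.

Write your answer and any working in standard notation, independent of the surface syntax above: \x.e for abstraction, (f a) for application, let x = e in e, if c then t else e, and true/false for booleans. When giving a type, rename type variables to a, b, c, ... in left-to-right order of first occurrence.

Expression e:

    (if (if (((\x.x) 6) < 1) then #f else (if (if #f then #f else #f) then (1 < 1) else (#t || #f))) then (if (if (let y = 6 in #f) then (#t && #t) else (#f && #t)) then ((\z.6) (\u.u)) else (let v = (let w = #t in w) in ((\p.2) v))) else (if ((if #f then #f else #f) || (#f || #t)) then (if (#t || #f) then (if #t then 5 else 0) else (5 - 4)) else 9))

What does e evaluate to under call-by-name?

Trace:
step 0: (if (if (((\x.x) 6) < 1) then false else (if (if false then false else false) then (1 < 1) else (true || false))) then (if (if (let y = 6 in false) then (true && true) else (false && true)) then ((\z.6) (\u.u)) else (let v = (let w = true in w) in ((\p.2) v))) else (if ((if false then false else false) || (false || true)) then (if (true || false) then (if true then 5 else 0) else (5 - 4)) else 9))
step 1: [beta@0.0.0] (if (if (6 < 1) then false else (if (if false then false else false) then (1 < 1) else (true || false))) then (if (if (let y = 6 in false) then (true && true) else (false && true)) then ((\z.6) (\u.u)) else (let v = (let w = true in w) in ((\p.2) v))) else (if ((if false then false else false) || (false || true)) then (if (true || false) then (if true then 5 else 0) else (5 - 4)) else 9))
step 2: [delta@0.0] (if (if false then false else (if (if false then false else false) then (1 < 1) else (true || false))) then (if (if (let y = 6 in false) then (true && true) else (false && true)) then ((\z.6) (\u.u)) else (let v = (let w = true in w) in ((\p.2) v))) else (if ((if false then false else false) || (false || true)) then (if (true || false) then (if true then 5 else 0) else (5 - 4)) else 9))
step 3: [if@0] (if (if (if false then false else false) then (1 < 1) else (true || false)) then (if (if (let y = 6 in false) then (true && true) else (false && true)) then ((\z.6) (\u.u)) else (let v = (let w = true in w) in ((\p.2) v))) else (if ((if false then false else false) || (false || true)) then (if (true || false) then (if true then 5 else 0) else (5 - 4)) else 9))
step 4: [if@0.0] (if (if false then (1 < 1) else (true || false)) then (if (if (let y = 6 in false) then (true && true) else (false && true)) then ((\z.6) (\u.u)) else (let v = (let w = true in w) in ((\p.2) v))) else (if ((if false then false else false) || (false || true)) then (if (true || false) then (if true then 5 else 0) else (5 - 4)) else 9))
step 5: [if@0] (if (true || false) then (if (if (let y = 6 in false) then (true && true) else (false && true)) then ((\z.6) (\u.u)) else (let v = (let w = true in w) in ((\p.2) v))) else (if ((if false then false else false) || (false || true)) then (if (true || false) then (if true then 5 else 0) else (5 - 4)) else 9))
step 6: [delta@0] (if true then (if (if (let y = 6 in false) then (true && true) else (false && true)) then ((\z.6) (\u.u)) else (let v = (let w = true in w) in ((\p.2) v))) else (if ((if false then false else false) || (false || true)) then (if (true || false) then (if true then 5 else 0) else (5 - 4)) else 9))
step 7: [if@root] (if (if (let y = 6 in false) then (true && true) else (false && true)) then ((\z.6) (\u.u)) else (let v = (let w = true in w) in ((\p.2) v)))
step 8: [let@0.0] (if (if false then (true && true) else (false && true)) then ((\z.6) (\u.u)) else (let v = (let w = true in w) in ((\p.2) v)))
step 9: [if@0] (if (false && true) then ((\z.6) (\u.u)) else (let v = (let w = true in w) in ((\p.2) v)))
step 10: [delta@0] (if false then ((\z.6) (\u.u)) else (let v = (let w = true in w) in ((\p.2) v)))
step 11: [if@root] (let v = (let w = true in w) in ((\p.2) v))
step 12: [let@root] ((\p.2) (let w = true in w))
step 13: [beta@root] 2

Answer: 2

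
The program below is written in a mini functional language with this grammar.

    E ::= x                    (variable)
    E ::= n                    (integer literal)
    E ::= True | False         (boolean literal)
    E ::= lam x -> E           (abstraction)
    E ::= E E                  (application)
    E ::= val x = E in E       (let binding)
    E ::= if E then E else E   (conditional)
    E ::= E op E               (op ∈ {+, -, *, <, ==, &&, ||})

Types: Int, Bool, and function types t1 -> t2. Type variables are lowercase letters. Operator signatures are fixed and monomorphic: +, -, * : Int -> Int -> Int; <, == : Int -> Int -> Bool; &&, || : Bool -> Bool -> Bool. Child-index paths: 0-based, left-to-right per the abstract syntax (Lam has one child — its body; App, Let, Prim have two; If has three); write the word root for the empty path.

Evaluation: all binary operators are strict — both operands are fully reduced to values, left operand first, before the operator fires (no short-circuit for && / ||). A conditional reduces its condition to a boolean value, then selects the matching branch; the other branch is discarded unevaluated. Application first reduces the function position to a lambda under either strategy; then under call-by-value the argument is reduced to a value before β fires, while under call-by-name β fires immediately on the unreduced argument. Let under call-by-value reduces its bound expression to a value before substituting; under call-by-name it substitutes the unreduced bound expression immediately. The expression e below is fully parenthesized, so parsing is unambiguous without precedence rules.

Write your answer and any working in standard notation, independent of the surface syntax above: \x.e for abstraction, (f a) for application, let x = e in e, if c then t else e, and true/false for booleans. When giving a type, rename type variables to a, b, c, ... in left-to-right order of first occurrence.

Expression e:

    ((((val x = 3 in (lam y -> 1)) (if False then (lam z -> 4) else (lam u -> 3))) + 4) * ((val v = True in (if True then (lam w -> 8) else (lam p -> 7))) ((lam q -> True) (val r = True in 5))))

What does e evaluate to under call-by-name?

Answer: 40

Derivation:
step 0: ((((let x = 3 in (\y.1)) (if false then (\z.4) else (\u.3))) + 4) * ((let v = true in (if true then (\w.8) else (\p.7))) ((\q.true) (let r = true in 5))))
step 1: [let@0.0.0] ((((\y.1) (if false then (\z.4) else (\u.3))) + 4) * ((let v = true in (if true then (\w.8) else (\p.7))) ((\q.true) (let r = true in 5))))
step 2: [beta@0.0] ((1 + 4) * ((let v = true in (if true then (\w.8) else (\p.7))) ((\q.true) (let r = true in 5))))
step 3: [delta@0] (5 * ((let v = true in (if true then (\w.8) else (\p.7))) ((\q.true) (let r = true in 5))))
step 4: [let@1.0] (5 * ((if true then (\w.8) else (\p.7)) ((\q.true) (let r = true in 5))))
step 5: [if@1.0] (5 * ((\w.8) ((\q.true) (let r = true in 5))))
step 6: [beta@1] (5 * 8)
step 7: [delta@root] 40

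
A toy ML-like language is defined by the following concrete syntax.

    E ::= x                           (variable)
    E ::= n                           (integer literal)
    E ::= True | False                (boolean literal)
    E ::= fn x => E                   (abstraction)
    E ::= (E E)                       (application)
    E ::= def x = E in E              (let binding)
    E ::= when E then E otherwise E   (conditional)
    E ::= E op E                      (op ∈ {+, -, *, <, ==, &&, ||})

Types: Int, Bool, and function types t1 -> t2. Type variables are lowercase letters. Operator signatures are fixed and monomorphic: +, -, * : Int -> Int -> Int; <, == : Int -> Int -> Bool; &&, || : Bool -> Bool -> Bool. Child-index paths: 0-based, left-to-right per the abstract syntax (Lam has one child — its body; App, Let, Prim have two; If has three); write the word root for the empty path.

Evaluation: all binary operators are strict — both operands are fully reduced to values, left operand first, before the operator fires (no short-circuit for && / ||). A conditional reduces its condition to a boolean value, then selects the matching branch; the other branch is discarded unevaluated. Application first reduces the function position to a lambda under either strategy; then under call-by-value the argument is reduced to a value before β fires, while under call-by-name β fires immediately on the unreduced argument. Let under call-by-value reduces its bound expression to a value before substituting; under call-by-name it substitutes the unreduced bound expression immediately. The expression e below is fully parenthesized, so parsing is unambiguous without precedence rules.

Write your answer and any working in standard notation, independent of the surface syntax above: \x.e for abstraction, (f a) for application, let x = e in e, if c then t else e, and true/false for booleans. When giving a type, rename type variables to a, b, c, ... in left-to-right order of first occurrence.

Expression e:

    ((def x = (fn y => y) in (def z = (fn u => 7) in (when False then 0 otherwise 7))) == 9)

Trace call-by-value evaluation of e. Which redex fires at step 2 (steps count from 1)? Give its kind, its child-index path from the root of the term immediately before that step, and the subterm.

Derivation:
step 0: ((let x = (\y.y) in (let z = (\u.7) in (if false then 0 else 7))) == 9)
step 1: [let@0] ((let z = (\u.7) in (if false then 0 else 7)) == 9)
step 2: [let@0] ((if false then 0 else 7) == 9)

Answer: let at 0 : (let z = (\u.7) in (if false then 0 else 7))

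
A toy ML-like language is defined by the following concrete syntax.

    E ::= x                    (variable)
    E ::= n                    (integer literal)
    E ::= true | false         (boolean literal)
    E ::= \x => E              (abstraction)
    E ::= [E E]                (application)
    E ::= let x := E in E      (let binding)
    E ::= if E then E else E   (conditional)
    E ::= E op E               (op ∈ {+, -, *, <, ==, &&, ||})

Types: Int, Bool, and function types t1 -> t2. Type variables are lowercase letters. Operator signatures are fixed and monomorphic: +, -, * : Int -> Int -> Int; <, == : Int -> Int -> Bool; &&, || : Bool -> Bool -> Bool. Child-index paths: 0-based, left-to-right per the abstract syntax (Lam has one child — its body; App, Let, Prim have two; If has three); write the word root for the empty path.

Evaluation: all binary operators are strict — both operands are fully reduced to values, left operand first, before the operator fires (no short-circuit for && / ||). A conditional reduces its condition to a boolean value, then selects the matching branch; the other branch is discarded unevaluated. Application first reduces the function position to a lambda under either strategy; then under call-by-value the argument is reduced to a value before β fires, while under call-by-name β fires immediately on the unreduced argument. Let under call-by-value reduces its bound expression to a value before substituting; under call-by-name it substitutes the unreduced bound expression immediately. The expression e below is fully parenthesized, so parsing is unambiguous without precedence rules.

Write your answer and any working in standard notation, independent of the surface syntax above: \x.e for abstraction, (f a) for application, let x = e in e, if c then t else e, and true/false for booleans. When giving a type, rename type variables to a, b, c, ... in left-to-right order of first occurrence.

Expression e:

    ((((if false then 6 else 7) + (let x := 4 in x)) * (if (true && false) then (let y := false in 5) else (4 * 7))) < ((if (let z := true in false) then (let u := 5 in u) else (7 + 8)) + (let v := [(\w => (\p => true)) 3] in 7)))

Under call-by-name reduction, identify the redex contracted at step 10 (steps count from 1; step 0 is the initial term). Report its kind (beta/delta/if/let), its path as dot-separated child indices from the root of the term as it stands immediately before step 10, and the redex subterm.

Derivation:
step 0: ((((if false then 6 else 7) + (let x = 4 in x)) * (if (true && false) then (let y = false in 5) else (4 * 7))) < ((if (let z = true in false) then (let u = 5 in u) else (7 + 8)) + (let v = ((\w.(\p.true)) 3) in 7)))
step 1: [if@0.0.0] (((7 + (let x = 4 in x)) * (if (true && false) then (let y = false in 5) else (4 * 7))) < ((if (let z = true in false) then (let u = 5 in u) else (7 + 8)) + (let v = ((\w.(\p.true)) 3) in 7)))
step 2: [let@0.0.1] (((7 + 4) * (if (true && false) then (let y = false in 5) else (4 * 7))) < ((if (let z = true in false) then (let u = 5 in u) else (7 + 8)) + (let v = ((\w.(\p.true)) 3) in 7)))
step 3: [delta@0.0] ((11 * (if (true && false) then (let y = false in 5) else (4 * 7))) < ((if (let z = true in false) then (let u = 5 in u) else (7 + 8)) + (let v = ((\w.(\p.true)) 3) in 7)))
step 4: [delta@0.1.0] ((11 * (if false then (let y = false in 5) else (4 * 7))) < ((if (let z = true in false) then (let u = 5 in u) else (7 + 8)) + (let v = ((\w.(\p.true)) 3) in 7)))
step 5: [if@0.1] ((11 * (4 * 7)) < ((if (let z = true in false) then (let u = 5 in u) else (7 + 8)) + (let v = ((\w.(\p.true)) 3) in 7)))
step 6: [delta@0.1] ((11 * 28) < ((if (let z = true in false) then (let u = 5 in u) else (7 + 8)) + (let v = ((\w.(\p.true)) 3) in 7)))
step 7: [delta@0] (308 < ((if (let z = true in false) then (let u = 5 in u) else (7 + 8)) + (let v = ((\w.(\p.true)) 3) in 7)))
step 8: [let@1.0.0] (308 < ((if false then (let u = 5 in u) else (7 + 8)) + (let v = ((\w.(\p.true)) 3) in 7)))
step 9: [if@1.0] (308 < ((7 + 8) + (let v = ((\w.(\p.true)) 3) in 7)))
step 10: [delta@1.0] (308 < (15 + (let v = ((\w.(\p.true)) 3) in 7)))

Answer: delta at 1.0 : (7 + 8)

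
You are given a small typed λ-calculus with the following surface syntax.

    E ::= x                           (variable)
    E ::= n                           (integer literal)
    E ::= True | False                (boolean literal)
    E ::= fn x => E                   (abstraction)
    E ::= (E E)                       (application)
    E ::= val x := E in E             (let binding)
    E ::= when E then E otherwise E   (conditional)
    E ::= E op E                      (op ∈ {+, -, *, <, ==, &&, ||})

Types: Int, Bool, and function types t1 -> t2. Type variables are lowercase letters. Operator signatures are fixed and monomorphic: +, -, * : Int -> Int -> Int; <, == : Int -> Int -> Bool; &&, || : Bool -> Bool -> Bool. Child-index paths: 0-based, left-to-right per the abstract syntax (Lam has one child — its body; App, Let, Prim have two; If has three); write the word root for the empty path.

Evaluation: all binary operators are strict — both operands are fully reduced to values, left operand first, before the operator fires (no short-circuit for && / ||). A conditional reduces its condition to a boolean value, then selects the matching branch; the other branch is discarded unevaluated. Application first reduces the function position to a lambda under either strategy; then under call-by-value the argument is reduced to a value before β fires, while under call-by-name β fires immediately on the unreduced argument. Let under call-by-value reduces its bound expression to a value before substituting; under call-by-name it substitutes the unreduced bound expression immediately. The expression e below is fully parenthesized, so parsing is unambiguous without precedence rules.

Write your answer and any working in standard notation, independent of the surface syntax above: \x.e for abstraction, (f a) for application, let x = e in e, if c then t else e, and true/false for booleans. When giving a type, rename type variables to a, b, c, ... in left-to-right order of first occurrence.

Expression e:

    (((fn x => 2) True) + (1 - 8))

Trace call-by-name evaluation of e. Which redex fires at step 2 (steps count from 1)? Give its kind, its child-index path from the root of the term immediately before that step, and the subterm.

Working:
step 0: (((\x.2) true) + (1 - 8))
step 1: [beta@0] (2 + (1 - 8))
step 2: [delta@1] (2 + -7)

Answer: delta at 1 : (1 - 8)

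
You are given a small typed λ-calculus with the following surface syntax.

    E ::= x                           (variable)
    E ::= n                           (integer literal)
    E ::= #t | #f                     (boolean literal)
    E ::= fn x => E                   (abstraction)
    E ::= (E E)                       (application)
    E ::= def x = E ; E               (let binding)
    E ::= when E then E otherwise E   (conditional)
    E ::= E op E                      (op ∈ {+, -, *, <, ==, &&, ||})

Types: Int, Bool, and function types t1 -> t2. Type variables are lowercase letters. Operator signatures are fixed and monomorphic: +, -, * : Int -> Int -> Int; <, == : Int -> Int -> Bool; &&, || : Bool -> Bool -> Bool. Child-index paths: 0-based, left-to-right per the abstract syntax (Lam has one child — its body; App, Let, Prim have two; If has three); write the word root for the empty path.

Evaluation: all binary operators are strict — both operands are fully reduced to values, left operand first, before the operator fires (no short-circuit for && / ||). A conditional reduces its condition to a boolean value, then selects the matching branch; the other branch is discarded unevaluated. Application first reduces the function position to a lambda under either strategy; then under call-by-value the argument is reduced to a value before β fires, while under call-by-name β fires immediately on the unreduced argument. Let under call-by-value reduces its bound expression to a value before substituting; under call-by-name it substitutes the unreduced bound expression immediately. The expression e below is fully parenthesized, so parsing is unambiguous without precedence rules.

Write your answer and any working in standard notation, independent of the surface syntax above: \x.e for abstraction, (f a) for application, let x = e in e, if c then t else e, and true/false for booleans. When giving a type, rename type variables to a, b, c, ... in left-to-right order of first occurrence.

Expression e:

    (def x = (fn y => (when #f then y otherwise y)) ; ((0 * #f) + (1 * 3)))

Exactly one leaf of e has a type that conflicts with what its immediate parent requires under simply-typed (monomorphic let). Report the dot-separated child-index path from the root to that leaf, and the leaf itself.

Answer: 1.0.1 : false

Working:
  unify Bool ~ Bool
y : a
y : a
  unify a ~ a
\y._ : a -> a
let x : a -> a
  unify Int ~ Int
  unify Bool ~ Int
  FAIL: mismatch Bool ~ Int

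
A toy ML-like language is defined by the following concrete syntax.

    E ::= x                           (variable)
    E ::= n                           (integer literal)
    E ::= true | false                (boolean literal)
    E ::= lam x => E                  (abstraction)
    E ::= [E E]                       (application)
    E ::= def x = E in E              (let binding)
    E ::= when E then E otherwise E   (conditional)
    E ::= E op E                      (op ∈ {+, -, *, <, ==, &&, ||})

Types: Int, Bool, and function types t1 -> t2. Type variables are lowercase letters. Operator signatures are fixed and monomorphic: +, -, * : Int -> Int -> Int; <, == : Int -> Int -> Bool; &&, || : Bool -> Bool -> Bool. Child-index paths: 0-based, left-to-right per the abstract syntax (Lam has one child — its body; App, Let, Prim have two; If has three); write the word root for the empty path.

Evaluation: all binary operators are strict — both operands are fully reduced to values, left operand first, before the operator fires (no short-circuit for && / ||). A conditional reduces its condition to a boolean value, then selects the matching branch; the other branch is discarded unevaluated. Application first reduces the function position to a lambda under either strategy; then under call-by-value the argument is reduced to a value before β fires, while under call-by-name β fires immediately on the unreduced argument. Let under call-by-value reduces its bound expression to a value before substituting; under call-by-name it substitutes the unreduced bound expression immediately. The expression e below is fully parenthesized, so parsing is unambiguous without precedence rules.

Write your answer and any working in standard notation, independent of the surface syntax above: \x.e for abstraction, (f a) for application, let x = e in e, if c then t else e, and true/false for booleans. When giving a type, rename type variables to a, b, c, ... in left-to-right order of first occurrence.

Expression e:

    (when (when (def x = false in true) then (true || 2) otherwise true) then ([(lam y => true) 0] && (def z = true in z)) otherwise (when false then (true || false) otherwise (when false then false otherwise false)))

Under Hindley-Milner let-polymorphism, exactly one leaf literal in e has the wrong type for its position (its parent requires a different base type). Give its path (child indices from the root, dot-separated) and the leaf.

Derivation:
let x : Bool
  unify Bool ~ Bool
  unify Bool ~ Bool
  unify Int ~ Bool
  FAIL: mismatch Int ~ Bool

Answer: 0.1.1 : 2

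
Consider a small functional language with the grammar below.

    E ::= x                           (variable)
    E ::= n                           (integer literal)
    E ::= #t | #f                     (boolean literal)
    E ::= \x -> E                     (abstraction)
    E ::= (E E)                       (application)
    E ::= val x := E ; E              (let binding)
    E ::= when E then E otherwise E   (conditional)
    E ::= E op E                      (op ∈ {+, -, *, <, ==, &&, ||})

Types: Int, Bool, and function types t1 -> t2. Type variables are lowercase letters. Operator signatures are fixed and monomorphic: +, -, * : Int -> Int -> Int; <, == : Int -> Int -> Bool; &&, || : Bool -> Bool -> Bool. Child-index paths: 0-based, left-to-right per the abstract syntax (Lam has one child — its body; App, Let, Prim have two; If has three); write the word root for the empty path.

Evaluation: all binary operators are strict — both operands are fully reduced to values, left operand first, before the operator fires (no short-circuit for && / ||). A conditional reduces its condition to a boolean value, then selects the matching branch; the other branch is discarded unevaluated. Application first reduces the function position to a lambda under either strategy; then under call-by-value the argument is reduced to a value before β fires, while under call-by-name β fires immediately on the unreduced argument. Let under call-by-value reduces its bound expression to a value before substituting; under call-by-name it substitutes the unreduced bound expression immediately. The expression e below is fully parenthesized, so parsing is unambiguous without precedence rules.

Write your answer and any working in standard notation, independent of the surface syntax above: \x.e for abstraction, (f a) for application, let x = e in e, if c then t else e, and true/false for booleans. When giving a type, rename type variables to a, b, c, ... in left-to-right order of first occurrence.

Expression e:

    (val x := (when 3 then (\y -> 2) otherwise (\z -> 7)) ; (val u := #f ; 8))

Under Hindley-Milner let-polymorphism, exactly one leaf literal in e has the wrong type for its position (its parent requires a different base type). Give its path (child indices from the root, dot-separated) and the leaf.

Answer: 0.0 : 3

Trace:
  unify Int ~ Bool
  FAIL: mismatch Int ~ Bool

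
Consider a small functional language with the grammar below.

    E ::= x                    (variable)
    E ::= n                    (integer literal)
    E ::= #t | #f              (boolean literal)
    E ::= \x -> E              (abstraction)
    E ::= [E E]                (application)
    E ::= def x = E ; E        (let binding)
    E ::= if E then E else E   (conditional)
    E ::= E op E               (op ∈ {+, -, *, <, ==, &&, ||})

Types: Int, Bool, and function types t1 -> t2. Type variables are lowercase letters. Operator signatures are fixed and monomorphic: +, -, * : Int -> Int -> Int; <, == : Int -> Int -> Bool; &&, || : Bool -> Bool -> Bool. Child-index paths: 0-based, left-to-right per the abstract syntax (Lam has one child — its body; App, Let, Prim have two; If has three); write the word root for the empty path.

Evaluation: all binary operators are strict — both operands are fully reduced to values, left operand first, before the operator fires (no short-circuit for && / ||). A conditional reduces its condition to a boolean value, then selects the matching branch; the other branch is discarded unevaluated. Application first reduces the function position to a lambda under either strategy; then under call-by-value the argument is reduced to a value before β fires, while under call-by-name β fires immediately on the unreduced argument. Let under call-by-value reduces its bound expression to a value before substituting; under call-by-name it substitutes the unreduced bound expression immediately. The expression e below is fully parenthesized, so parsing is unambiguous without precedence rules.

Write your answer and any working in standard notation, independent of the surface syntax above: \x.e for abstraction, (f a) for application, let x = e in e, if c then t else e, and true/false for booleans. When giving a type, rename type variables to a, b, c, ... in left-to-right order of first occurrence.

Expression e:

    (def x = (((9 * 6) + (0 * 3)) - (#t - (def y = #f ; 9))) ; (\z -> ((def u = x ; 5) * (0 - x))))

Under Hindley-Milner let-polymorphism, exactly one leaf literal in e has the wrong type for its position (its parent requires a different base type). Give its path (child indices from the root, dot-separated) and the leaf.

Trace:
  unify Int ~ Int
  unify Int ~ Int
  unify Int ~ Int
  unify Int ~ Int
  unify Int ~ Int
  unify Int ~ Int
  unify Int ~ Int
  unify Bool ~ Int
  FAIL: mismatch Bool ~ Int

Answer: 0.1.0 : true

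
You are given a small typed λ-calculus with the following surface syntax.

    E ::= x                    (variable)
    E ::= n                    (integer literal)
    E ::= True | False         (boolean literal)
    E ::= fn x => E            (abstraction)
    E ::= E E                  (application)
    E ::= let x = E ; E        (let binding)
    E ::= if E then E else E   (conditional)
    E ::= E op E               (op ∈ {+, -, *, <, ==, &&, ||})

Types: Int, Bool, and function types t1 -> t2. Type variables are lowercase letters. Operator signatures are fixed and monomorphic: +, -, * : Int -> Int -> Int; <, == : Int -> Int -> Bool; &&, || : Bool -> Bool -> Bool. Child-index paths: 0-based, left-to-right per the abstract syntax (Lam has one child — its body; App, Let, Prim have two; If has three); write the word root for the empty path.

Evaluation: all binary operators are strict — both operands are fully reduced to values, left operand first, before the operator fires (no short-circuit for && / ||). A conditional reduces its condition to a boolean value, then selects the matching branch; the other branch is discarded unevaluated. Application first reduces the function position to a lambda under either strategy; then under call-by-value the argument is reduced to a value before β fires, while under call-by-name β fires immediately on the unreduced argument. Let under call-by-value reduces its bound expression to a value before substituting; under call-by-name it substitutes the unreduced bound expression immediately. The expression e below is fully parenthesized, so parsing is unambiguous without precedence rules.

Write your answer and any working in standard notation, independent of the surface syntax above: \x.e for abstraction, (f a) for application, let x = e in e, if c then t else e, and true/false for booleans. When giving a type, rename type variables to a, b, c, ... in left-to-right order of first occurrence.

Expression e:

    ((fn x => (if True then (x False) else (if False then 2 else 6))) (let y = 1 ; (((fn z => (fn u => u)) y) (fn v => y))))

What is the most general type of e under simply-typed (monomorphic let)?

Answer: Int

Working:
  unify Bool ~ Bool
x : a
  unify a ~ Bool -> b
_ _ : b
  unify Bool ~ Bool
  unify Int ~ Int
  unify b ~ Int
\x._ : (Bool -> Int) -> Int
let y : Int
u : d
\u._ : d -> d
\z._ : c -> d -> d
y : Int
  unify c -> d -> d ~ Int -> e
  unify c ~ Int
  unify d -> d ~ e
_ _ : d -> d
y : Int
\v._ : f -> Int
  unify d -> d ~ (f -> Int) -> g
  unify d ~ f -> Int
  unify f -> Int ~ g
_ _ : f -> Int
  unify (Bool -> Int) -> Int ~ (f -> Int) -> h
  unify Bool -> Int ~ f -> Int
  unify Bool ~ f
  unify Int ~ Int
  unify Int ~ h
_ _ : Int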